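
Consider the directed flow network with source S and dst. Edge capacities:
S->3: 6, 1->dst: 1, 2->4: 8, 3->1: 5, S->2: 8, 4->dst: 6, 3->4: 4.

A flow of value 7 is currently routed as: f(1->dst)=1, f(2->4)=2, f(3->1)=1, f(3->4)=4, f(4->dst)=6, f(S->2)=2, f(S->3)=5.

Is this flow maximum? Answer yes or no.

Residual reachable from S: {1, 2, 3, 4, S}; dst is not reachable.
Saturated cut: 1->dst, 4->dst with total capacity 7 = current flow value. Flow is maximum.

Yes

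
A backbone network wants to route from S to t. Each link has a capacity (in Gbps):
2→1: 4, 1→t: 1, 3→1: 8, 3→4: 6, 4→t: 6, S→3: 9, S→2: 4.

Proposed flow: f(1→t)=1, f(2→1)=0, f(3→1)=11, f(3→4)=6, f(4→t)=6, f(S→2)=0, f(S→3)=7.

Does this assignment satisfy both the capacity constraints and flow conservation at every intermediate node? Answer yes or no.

No

Capacity violated on 3→1: flow 11 > capacity 8.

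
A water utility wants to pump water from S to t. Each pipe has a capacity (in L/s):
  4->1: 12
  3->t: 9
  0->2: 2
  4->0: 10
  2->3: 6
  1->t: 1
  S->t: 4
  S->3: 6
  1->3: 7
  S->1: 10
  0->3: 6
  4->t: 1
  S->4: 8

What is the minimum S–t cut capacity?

Max flow = 15 (via 5 augmenting paths).
In the residual at optimum, the set reachable from S is {0, 1, 2, 3, 4, S}.
Cut edges: S->t (cap 4), 4->t (cap 1), 1->t (cap 1), 3->t (cap 9). Sum = 15.

15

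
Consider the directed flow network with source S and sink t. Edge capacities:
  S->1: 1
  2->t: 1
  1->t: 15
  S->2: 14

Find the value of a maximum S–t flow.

Augment S->1->t: bottleneck 1. Total 1.
Augment S->2->t: bottleneck 1. Total 2.
No augmenting path remains in the residual graph.

2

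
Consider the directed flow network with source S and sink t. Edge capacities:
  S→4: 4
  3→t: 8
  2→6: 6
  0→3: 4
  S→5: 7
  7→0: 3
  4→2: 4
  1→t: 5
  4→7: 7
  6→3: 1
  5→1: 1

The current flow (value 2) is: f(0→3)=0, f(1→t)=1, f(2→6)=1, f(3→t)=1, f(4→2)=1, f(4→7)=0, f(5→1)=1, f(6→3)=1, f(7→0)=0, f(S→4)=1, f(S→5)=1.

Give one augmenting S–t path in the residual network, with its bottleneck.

S→4→7→0→3→t, bottleneck 3

Residual along S→4→7→0→3→t: S→4: 3, 4→7: 7, 7→0: 3, 0→3: 4, 3→t: 7.
Bottleneck = min = 3.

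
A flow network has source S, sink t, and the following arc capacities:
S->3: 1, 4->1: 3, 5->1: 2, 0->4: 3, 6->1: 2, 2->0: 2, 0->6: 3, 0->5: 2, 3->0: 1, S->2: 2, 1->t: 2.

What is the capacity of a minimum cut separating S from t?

2

Max flow = 2 (via 2 augmenting paths).
In the residual at optimum, the set reachable from S is {0, 1, 2, 3, 4, 5, 6, S}.
Cut edges: 1->t (cap 2). Sum = 2.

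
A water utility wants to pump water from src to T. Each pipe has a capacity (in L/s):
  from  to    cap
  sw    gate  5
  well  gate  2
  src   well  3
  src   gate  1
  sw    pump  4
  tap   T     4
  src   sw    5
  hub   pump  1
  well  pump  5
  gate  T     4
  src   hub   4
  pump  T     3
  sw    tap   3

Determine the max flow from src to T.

Augment src→gate→T: bottleneck 1. Total 1.
Augment src→hub→pump→T: bottleneck 1. Total 2.
Augment src→sw→tap→T: bottleneck 3. Total 5.
Augment src→sw→gate→T: bottleneck 2. Total 7.
Augment src→well→pump→T: bottleneck 2. Total 9.
Augment src→well→gate→T: bottleneck 1. Total 10.
No augmenting path remains in the residual graph.

10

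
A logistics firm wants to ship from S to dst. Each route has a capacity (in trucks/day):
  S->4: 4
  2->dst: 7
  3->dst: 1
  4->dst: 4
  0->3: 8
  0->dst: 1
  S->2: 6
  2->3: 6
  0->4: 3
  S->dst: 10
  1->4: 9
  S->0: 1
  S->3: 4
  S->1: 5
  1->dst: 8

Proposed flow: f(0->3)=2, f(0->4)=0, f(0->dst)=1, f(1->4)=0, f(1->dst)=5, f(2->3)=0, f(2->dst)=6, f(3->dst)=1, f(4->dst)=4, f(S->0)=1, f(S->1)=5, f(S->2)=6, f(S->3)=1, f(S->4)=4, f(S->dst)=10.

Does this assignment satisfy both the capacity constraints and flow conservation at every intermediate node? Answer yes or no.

No

Conservation fails at 0: inflow 1 ≠ outflow 3.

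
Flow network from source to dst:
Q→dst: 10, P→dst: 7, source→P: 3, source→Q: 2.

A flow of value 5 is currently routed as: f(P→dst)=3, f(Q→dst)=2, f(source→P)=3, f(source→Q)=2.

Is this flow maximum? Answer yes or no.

Yes

Residual reachable from source: {source}; dst is not reachable.
Saturated cut: source→Q, source→P with total capacity 5 = current flow value. Flow is maximum.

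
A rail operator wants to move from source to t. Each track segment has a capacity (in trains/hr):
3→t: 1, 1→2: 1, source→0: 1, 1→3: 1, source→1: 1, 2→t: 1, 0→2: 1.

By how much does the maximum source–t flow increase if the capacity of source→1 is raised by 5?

Original max flow = 2.
Even with extra capacity on source→1, another cut of capacity 2 remains binding.
New max flow = 2. Increase = 0.

0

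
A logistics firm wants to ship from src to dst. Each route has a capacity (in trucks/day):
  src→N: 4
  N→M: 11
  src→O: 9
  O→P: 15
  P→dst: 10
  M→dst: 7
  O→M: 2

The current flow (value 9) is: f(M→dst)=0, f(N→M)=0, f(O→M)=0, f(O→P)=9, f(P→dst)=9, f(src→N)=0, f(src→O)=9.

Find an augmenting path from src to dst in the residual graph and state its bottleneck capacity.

Residual along src→N→M→dst: src→N: 4, N→M: 11, M→dst: 7.
Bottleneck = min = 4.

src→N→M→dst, bottleneck 4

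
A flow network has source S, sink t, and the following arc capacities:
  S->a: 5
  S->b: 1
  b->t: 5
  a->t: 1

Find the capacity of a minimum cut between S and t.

Max flow = 2 (via 2 augmenting paths).
In the residual at optimum, the set reachable from S is {S, a}.
Cut edges: S->b (cap 1), a->t (cap 1). Sum = 2.

2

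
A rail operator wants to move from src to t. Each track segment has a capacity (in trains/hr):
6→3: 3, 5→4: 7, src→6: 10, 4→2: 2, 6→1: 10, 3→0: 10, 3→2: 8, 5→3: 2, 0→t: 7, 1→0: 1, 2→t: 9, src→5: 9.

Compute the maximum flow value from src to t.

8

Augment src→5→4→2→t: bottleneck 2. Total 2.
Augment src→5→3→2→t: bottleneck 2. Total 4.
Augment src→6→3→2→t: bottleneck 3. Total 7.
Augment src→6→1→0→t: bottleneck 1. Total 8.
No augmenting path remains in the residual graph.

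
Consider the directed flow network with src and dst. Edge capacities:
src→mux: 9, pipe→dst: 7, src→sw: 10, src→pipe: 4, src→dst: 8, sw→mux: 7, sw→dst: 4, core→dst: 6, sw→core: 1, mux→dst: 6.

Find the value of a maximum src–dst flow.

23

Augment src→dst: bottleneck 8. Total 8.
Augment src→pipe→dst: bottleneck 4. Total 12.
Augment src→sw→dst: bottleneck 4. Total 16.
Augment src→mux→dst: bottleneck 6. Total 22.
Augment src→sw→core→dst: bottleneck 1. Total 23.
No augmenting path remains in the residual graph.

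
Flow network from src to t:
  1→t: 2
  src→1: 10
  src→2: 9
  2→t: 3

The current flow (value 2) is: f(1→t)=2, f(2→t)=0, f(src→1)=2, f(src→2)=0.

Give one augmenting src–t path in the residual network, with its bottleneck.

Residual along src→2→t: src→2: 9, 2→t: 3.
Bottleneck = min = 3.

src→2→t, bottleneck 3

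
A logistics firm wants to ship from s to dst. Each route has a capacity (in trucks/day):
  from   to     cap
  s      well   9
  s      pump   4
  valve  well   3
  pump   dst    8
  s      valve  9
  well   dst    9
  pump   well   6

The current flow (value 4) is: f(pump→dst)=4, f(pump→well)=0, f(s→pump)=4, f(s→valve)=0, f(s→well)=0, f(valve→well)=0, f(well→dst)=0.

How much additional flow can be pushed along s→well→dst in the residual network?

9

Residual capacities along the path: s→well: 9, well→dst: 9.
Minimum is 9.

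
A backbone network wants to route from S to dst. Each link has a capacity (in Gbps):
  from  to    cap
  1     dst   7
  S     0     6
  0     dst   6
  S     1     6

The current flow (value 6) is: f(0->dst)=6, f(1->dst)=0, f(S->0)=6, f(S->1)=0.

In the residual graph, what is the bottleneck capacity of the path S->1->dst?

6

Residual capacities along the path: S->1: 6, 1->dst: 7.
Minimum is 6.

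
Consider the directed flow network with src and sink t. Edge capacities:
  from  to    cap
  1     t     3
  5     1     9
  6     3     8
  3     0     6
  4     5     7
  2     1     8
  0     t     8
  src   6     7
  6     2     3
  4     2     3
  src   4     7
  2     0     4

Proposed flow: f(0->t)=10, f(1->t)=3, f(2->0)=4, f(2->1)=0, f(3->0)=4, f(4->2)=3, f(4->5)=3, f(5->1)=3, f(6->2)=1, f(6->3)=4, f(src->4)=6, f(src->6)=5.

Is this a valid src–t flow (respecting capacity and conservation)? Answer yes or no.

No

Capacity violated on 0->t: flow 10 > capacity 8.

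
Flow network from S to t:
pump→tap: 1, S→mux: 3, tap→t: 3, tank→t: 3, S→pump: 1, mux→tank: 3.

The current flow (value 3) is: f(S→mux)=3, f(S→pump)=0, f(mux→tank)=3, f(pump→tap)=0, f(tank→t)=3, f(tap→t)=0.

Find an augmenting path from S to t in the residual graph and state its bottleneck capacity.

Residual along S→pump→tap→t: S→pump: 1, pump→tap: 1, tap→t: 3.
Bottleneck = min = 1.

S→pump→tap→t, bottleneck 1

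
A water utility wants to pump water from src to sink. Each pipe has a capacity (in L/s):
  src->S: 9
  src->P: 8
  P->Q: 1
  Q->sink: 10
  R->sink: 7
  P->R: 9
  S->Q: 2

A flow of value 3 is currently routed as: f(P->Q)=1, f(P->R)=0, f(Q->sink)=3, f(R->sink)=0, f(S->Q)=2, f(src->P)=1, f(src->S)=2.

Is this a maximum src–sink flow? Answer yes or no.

Residual path src->P->R->sink has bottleneck 7 > 0.
Pushing 7 along it raises the flow to 10, so the given flow is not maximum.

No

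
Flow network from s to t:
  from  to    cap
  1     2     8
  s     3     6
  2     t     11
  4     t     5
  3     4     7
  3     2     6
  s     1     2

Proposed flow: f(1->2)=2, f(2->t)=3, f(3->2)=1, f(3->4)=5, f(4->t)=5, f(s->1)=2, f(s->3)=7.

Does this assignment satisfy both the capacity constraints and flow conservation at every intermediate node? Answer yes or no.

No

Capacity violated on s->3: flow 7 > capacity 6.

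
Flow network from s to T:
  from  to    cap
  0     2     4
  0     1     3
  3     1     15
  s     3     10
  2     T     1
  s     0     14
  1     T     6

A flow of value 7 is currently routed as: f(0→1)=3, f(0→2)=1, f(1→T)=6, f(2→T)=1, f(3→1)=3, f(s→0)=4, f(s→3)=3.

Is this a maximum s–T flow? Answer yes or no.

Residual reachable from s: {0, 1, 2, 3, s}; T is not reachable.
Saturated cut: 2→T, 1→T with total capacity 7 = current flow value. Flow is maximum.

Yes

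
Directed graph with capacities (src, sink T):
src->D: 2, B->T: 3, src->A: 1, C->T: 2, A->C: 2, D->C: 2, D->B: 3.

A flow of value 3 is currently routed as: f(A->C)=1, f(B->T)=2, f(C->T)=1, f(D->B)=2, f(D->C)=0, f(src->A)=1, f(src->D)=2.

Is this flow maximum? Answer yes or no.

Residual reachable from src: {src}; T is not reachable.
Saturated cut: src->D, src->A with total capacity 3 = current flow value. Flow is maximum.

Yes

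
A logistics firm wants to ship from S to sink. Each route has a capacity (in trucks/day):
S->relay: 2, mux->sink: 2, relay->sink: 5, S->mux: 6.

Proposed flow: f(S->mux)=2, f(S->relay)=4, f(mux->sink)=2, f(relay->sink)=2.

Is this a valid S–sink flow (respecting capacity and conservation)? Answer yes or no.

No

Capacity violated on S->relay: flow 4 > capacity 2.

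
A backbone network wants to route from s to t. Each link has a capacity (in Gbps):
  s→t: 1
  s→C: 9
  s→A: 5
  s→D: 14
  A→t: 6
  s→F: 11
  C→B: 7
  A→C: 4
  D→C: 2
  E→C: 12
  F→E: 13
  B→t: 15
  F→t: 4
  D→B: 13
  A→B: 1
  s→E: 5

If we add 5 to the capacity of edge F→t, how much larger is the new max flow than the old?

Original max flow = 25.
After raising cap(F→t), augmenting paths through that edge carry 5 more units.
New max flow = 30. Increase = 5.

5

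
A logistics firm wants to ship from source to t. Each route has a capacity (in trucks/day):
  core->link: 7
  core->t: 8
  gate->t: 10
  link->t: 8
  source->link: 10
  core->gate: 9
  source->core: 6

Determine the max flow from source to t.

14

Augment source->core->t: bottleneck 6. Total 6.
Augment source->link->t: bottleneck 8. Total 14.
No augmenting path remains in the residual graph.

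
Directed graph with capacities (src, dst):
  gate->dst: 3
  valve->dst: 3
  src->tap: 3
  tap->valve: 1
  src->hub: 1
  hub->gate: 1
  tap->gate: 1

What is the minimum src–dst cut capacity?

3

Max flow = 3 (via 3 augmenting paths).
In the residual at optimum, the set reachable from src is {src, tap}.
Cut edges: src->hub (cap 1), tap->valve (cap 1), tap->gate (cap 1). Sum = 3.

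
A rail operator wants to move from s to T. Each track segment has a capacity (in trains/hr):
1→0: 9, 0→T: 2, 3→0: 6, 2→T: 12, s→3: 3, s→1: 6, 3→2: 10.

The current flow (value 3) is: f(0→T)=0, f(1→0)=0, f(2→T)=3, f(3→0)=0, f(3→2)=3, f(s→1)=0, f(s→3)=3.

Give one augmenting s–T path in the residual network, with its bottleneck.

s→1→0→T, bottleneck 2

Residual along s→1→0→T: s→1: 6, 1→0: 9, 0→T: 2.
Bottleneck = min = 2.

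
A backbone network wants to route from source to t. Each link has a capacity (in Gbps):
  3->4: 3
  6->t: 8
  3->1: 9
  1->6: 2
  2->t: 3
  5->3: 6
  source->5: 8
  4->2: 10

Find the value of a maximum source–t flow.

5

Augment source->5->3->4->2->t: bottleneck 3. Total 3.
Augment source->5->3->1->6->t: bottleneck 2. Total 5.
No augmenting path remains in the residual graph.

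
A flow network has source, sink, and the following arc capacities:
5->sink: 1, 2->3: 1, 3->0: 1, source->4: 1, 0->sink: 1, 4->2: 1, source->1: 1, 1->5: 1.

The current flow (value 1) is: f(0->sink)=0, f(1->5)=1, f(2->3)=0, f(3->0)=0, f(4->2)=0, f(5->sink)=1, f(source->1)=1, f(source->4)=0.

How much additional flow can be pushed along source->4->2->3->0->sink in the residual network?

Residual capacities along the path: source->4: 1, 4->2: 1, 2->3: 1, 3->0: 1, 0->sink: 1.
Minimum is 1.

1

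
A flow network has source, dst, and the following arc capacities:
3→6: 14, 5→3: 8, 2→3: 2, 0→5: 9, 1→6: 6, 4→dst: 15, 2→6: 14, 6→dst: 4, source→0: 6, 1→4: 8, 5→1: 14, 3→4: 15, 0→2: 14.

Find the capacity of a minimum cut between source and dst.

6

Max flow = 6 (via 2 augmenting paths).
In the residual at optimum, the set reachable from source is {source}.
Cut edges: source→0 (cap 6). Sum = 6.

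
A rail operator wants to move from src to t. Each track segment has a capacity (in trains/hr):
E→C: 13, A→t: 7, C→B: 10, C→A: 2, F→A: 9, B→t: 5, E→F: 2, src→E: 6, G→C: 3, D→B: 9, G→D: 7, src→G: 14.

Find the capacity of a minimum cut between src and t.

9

Max flow = 9 (via 4 augmenting paths).
In the residual at optimum, the set reachable from src is {B, C, D, E, G, src}.
Cut edges: E→F (cap 2), C→A (cap 2), B→t (cap 5). Sum = 9.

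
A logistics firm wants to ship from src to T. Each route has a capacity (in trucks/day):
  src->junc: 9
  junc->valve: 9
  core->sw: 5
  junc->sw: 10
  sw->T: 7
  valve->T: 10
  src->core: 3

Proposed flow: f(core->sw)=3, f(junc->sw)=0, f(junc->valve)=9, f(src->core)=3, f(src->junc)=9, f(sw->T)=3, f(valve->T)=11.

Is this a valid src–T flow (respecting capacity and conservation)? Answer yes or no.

Capacity violated on valve->T: flow 11 > capacity 10.

No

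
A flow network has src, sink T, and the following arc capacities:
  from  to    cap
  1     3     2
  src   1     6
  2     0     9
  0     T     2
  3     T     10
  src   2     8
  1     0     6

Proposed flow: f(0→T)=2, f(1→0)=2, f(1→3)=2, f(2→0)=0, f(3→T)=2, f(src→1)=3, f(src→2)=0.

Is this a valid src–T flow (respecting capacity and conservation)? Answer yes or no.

No

Conservation fails at 1: inflow 3 ≠ outflow 4.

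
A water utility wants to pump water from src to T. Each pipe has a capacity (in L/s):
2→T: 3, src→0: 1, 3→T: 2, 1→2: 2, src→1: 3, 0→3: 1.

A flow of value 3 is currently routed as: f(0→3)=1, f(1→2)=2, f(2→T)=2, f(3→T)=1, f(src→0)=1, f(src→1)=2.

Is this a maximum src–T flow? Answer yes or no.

Yes

Residual reachable from src: {1, src}; T is not reachable.
Saturated cut: 1→2, src→0 with total capacity 3 = current flow value. Flow is maximum.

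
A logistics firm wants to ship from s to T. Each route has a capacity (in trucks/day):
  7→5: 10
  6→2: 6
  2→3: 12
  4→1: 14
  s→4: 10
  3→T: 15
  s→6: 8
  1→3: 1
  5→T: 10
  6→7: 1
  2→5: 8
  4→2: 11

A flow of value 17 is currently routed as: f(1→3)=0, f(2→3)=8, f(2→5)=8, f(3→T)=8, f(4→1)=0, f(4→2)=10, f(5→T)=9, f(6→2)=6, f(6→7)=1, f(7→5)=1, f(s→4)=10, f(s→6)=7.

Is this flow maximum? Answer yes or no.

Yes

Residual reachable from s: {6, s}; T is not reachable.
Saturated cut: s→4, 6→7, 6→2 with total capacity 17 = current flow value. Flow is maximum.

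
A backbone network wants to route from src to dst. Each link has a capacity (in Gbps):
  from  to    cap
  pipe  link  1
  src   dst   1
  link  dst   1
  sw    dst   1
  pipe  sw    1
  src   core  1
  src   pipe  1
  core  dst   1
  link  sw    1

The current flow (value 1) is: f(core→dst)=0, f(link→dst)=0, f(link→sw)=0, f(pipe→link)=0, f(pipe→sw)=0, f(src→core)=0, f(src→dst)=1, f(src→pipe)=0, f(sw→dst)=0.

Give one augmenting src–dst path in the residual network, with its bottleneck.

Residual along src→core→dst: src→core: 1, core→dst: 1.
Bottleneck = min = 1.

src→core→dst, bottleneck 1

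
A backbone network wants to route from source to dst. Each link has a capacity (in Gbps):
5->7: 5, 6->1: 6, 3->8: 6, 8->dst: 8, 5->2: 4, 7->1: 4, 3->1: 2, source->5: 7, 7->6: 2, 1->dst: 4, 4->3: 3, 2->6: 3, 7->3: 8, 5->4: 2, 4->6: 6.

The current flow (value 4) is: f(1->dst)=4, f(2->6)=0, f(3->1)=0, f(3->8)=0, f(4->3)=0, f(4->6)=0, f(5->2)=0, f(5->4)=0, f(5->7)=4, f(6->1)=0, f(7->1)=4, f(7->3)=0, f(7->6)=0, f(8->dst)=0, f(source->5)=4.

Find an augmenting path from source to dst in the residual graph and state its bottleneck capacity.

source->5->4->3->8->dst, bottleneck 2

Residual along source->5->4->3->8->dst: source->5: 3, 5->4: 2, 4->3: 3, 3->8: 6, 8->dst: 8.
Bottleneck = min = 2.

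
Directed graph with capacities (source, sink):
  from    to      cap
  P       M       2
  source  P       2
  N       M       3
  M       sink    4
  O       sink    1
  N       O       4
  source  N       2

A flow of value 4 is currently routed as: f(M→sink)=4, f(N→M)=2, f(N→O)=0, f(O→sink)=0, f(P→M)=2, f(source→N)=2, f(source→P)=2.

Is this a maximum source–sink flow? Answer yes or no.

Yes

Residual reachable from source: {source}; sink is not reachable.
Saturated cut: source→P, source→N with total capacity 4 = current flow value. Flow is maximum.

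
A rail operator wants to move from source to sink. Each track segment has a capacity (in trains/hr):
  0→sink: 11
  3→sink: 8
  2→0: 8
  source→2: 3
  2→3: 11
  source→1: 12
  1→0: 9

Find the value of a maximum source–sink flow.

Augment source→1→0→sink: bottleneck 9. Total 9.
Augment source→2→0→sink: bottleneck 2. Total 11.
Augment source→2→3→sink: bottleneck 1. Total 12.
No augmenting path remains in the residual graph.

12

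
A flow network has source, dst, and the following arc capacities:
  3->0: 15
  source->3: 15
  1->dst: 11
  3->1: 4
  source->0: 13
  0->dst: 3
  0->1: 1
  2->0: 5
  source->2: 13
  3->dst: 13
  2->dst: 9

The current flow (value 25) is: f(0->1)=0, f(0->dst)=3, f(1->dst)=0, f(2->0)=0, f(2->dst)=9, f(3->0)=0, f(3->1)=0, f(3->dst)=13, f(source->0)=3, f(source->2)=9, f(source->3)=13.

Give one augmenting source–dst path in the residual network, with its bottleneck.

Residual along source->3->1->dst: source->3: 2, 3->1: 4, 1->dst: 11.
Bottleneck = min = 2.

source->3->1->dst, bottleneck 2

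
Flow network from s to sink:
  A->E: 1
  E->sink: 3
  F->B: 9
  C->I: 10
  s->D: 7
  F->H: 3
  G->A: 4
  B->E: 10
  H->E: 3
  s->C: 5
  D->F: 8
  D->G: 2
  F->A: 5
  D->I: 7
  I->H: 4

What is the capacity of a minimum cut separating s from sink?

3

Max flow = 3 (via 1 augmenting path).
In the residual at optimum, the set reachable from s is {A, B, C, D, E, F, G, H, I, s}.
Cut edges: E->sink (cap 3). Sum = 3.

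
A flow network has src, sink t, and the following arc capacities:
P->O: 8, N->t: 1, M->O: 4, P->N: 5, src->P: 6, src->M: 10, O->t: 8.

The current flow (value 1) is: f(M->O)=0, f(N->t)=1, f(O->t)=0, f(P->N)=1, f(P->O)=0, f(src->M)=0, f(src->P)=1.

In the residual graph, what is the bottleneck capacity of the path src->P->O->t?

Residual capacities along the path: src->P: 5, P->O: 8, O->t: 8.
Minimum is 5.

5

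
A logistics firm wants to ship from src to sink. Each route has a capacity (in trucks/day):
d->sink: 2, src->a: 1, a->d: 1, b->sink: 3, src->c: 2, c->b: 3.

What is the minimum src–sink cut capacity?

Max flow = 3 (via 2 augmenting paths).
In the residual at optimum, the set reachable from src is {src}.
Cut edges: src->a (cap 1), src->c (cap 2). Sum = 3.

3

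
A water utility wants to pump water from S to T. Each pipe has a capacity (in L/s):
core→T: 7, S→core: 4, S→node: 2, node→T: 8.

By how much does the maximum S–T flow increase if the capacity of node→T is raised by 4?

Original max flow = 6.
Edge node→T does not cross the min cut (source side {S}), so extra capacity there cannot help.
New max flow = 6. Increase = 0.

0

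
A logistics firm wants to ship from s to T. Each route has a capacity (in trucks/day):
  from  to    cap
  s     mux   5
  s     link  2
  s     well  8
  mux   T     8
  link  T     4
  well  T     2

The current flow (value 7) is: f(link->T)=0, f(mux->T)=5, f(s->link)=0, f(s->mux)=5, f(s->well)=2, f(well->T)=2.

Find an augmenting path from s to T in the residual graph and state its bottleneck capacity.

s->link->T, bottleneck 2

Residual along s->link->T: s->link: 2, link->T: 4.
Bottleneck = min = 2.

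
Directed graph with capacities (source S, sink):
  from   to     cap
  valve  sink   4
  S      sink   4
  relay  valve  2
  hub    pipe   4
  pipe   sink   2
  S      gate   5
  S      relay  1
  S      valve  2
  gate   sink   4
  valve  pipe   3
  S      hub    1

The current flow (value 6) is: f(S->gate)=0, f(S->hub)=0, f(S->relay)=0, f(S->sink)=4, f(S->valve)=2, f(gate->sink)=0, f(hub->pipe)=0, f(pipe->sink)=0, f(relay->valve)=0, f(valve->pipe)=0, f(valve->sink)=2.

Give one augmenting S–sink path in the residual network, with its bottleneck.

S->gate->sink, bottleneck 4

Residual along S->gate->sink: S->gate: 5, gate->sink: 4.
Bottleneck = min = 4.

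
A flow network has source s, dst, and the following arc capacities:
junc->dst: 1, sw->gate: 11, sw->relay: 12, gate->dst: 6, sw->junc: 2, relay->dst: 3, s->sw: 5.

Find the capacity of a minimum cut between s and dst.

5

Max flow = 5 (via 1 augmenting path).
In the residual at optimum, the set reachable from s is {s}.
Cut edges: s->sw (cap 5). Sum = 5.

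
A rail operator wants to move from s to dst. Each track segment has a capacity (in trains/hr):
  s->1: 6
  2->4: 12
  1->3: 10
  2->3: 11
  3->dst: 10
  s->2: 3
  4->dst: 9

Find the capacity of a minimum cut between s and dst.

Max flow = 9 (via 2 augmenting paths).
In the residual at optimum, the set reachable from s is {s}.
Cut edges: s->1 (cap 6), s->2 (cap 3). Sum = 9.

9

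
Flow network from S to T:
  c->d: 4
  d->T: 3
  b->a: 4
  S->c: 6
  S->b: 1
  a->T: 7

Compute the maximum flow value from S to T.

Augment S->c->d->T: bottleneck 3. Total 3.
Augment S->b->a->T: bottleneck 1. Total 4.
No augmenting path remains in the residual graph.

4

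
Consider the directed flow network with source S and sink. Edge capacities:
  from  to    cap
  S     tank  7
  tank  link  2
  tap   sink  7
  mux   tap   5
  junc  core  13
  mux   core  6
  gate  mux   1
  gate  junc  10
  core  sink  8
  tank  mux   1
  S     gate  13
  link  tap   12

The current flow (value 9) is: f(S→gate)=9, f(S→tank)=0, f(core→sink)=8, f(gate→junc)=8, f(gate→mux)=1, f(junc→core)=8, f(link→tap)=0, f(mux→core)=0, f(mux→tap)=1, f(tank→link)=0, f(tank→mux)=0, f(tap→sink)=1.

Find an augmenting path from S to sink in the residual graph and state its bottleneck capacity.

S→tank→mux→tap→sink, bottleneck 1

Residual along S→tank→mux→tap→sink: S→tank: 7, tank→mux: 1, mux→tap: 4, tap→sink: 6.
Bottleneck = min = 1.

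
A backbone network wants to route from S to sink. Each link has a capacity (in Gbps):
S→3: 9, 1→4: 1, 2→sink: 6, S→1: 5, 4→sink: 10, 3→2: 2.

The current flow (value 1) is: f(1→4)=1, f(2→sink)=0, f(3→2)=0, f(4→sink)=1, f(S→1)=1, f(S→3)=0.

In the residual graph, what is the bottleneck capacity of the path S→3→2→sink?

2

Residual capacities along the path: S→3: 9, 3→2: 2, 2→sink: 6.
Minimum is 2.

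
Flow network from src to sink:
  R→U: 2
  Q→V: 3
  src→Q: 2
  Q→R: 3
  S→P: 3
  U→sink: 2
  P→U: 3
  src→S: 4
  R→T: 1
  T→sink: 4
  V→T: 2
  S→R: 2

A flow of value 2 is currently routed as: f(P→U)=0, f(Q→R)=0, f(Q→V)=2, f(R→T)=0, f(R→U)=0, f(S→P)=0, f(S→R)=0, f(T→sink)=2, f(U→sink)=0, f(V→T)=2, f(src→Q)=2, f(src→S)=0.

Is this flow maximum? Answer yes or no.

No

Residual path src→S→R→T→sink has bottleneck 1 > 0.
Pushing 1 along it raises the flow to 3, so the given flow is not maximum.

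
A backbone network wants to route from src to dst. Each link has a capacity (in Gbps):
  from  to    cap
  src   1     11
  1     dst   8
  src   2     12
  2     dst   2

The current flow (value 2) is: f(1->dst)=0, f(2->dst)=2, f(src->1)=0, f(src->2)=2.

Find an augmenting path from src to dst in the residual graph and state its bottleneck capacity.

src->1->dst, bottleneck 8

Residual along src->1->dst: src->1: 11, 1->dst: 8.
Bottleneck = min = 8.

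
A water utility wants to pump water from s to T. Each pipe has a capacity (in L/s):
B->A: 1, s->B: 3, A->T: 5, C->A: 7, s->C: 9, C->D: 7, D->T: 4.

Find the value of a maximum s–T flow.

Augment s->B->A->T: bottleneck 1. Total 1.
Augment s->C->A->T: bottleneck 4. Total 5.
Augment s->C->D->T: bottleneck 4. Total 9.
No augmenting path remains in the residual graph.

9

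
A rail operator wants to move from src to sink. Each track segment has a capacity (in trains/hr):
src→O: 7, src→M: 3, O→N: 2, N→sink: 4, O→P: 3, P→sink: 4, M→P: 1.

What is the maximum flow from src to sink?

Augment src→O→N→sink: bottleneck 2. Total 2.
Augment src→O→P→sink: bottleneck 3. Total 5.
Augment src→M→P→sink: bottleneck 1. Total 6.
No augmenting path remains in the residual graph.

6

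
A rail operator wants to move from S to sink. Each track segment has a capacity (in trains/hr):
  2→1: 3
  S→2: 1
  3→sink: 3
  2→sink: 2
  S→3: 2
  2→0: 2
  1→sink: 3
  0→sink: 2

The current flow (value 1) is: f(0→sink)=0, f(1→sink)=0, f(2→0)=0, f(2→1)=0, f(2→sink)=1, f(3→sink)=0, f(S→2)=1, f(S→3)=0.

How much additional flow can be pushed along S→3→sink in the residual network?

Residual capacities along the path: S→3: 2, 3→sink: 3.
Minimum is 2.

2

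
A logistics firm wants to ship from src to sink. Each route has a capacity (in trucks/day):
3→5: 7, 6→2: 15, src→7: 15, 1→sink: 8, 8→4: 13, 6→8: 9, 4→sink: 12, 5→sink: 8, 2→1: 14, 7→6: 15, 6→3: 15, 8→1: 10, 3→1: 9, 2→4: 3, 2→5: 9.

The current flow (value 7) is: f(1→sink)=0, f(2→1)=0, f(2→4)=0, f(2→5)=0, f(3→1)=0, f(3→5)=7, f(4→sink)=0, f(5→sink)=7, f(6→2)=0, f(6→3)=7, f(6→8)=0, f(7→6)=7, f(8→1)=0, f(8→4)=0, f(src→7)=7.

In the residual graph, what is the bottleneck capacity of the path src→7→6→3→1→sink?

8

Residual capacities along the path: src→7: 8, 7→6: 8, 6→3: 8, 3→1: 9, 1→sink: 8.
Minimum is 8.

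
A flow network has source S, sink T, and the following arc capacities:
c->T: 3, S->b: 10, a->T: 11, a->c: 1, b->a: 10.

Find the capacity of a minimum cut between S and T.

Max flow = 10 (via 1 augmenting path).
In the residual at optimum, the set reachable from S is {S}.
Cut edges: S->b (cap 10). Sum = 10.

10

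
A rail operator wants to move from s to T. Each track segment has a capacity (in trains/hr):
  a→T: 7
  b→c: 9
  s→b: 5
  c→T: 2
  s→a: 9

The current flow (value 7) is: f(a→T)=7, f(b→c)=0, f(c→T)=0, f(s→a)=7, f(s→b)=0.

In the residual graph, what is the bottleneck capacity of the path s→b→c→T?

2

Residual capacities along the path: s→b: 5, b→c: 9, c→T: 2.
Minimum is 2.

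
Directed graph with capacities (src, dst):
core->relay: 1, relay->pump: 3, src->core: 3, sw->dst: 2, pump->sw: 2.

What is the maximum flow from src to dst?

1

Augment src->core->relay->pump->sw->dst: bottleneck 1. Total 1.
No augmenting path remains in the residual graph.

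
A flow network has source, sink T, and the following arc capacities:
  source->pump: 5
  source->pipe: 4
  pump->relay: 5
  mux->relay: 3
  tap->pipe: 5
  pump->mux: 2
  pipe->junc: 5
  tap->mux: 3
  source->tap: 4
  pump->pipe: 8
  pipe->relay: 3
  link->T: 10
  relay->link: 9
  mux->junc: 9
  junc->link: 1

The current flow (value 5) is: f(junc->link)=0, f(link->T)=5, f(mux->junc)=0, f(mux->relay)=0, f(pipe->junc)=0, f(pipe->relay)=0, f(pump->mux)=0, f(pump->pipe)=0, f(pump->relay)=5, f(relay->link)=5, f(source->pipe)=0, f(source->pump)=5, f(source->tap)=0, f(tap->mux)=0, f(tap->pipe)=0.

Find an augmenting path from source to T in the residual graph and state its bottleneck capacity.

source->pipe->relay->link->T, bottleneck 3

Residual along source->pipe->relay->link->T: source->pipe: 4, pipe->relay: 3, relay->link: 4, link->T: 5.
Bottleneck = min = 3.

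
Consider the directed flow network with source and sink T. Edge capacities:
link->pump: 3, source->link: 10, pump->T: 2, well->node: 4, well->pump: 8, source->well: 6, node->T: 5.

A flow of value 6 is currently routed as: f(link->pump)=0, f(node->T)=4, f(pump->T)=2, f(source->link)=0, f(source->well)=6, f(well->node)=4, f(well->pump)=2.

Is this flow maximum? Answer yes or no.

Residual reachable from source: {link, pump, source, well}; T is not reachable.
Saturated cut: well->node, pump->T with total capacity 6 = current flow value. Flow is maximum.

Yes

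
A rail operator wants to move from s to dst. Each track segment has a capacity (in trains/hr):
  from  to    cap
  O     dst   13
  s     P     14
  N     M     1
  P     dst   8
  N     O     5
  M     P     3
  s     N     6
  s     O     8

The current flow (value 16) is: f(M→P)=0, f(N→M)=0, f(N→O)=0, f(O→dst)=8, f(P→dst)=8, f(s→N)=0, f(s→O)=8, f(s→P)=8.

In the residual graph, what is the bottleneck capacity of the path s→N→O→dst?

5

Residual capacities along the path: s→N: 6, N→O: 5, O→dst: 5.
Minimum is 5.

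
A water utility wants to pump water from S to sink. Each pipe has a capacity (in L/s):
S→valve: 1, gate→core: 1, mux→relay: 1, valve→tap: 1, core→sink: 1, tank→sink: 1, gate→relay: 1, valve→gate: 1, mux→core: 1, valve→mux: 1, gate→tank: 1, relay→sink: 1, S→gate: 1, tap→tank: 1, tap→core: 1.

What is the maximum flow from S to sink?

Augment S→gate→relay→sink: bottleneck 1. Total 1.
Augment S→valve→mux→core→sink: bottleneck 1. Total 2.
No augmenting path remains in the residual graph.

2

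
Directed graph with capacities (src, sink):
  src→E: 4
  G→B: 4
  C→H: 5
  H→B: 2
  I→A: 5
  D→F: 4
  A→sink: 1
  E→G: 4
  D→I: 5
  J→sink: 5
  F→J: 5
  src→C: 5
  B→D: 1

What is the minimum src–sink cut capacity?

1

Max flow = 1 (via 1 augmenting path).
In the residual at optimum, the set reachable from src is {B, C, E, G, H, src}.
Cut edges: B→D (cap 1). Sum = 1.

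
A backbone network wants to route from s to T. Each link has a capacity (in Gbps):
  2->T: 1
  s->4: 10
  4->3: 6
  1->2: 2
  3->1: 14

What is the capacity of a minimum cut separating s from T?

1

Max flow = 1 (via 1 augmenting path).
In the residual at optimum, the set reachable from s is {1, 2, 3, 4, s}.
Cut edges: 2->T (cap 1). Sum = 1.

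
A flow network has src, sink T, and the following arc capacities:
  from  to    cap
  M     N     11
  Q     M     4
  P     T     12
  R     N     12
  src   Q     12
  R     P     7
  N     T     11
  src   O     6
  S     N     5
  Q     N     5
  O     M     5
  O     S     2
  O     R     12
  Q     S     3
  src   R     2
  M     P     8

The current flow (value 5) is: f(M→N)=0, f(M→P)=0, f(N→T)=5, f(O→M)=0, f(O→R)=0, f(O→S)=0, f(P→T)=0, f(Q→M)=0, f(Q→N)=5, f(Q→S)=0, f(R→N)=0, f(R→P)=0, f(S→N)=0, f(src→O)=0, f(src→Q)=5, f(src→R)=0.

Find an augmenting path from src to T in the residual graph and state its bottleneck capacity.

src→R→P→T, bottleneck 2

Residual along src→R→P→T: src→R: 2, R→P: 7, P→T: 12.
Bottleneck = min = 2.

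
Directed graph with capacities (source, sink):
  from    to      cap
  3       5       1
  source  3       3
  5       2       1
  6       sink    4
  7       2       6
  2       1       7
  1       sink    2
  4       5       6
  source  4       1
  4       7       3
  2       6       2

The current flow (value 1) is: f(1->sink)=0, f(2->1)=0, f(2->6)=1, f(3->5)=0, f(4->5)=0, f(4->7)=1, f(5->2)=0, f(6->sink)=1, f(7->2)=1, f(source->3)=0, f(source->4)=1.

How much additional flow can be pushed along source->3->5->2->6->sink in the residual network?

Residual capacities along the path: source->3: 3, 3->5: 1, 5->2: 1, 2->6: 1, 6->sink: 3.
Minimum is 1.

1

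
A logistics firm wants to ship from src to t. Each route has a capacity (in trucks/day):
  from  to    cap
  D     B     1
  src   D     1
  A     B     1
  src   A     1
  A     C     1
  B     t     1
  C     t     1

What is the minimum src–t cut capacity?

2

Max flow = 2 (via 2 augmenting paths).
In the residual at optimum, the set reachable from src is {src}.
Cut edges: src->D (cap 1), src->A (cap 1). Sum = 2.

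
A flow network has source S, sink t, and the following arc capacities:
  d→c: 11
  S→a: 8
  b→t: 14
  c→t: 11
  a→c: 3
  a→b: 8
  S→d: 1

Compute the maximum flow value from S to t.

9

Augment S→d→c→t: bottleneck 1. Total 1.
Augment S→a→c→t: bottleneck 3. Total 4.
Augment S→a→b→t: bottleneck 5. Total 9.
No augmenting path remains in the residual graph.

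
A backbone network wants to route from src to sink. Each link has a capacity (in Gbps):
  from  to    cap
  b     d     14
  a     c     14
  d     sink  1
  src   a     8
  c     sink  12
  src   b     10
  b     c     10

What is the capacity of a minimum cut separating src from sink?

Max flow = 13 (via 3 augmenting paths).
In the residual at optimum, the set reachable from src is {a, b, c, d, src}.
Cut edges: d→sink (cap 1), c→sink (cap 12). Sum = 13.

13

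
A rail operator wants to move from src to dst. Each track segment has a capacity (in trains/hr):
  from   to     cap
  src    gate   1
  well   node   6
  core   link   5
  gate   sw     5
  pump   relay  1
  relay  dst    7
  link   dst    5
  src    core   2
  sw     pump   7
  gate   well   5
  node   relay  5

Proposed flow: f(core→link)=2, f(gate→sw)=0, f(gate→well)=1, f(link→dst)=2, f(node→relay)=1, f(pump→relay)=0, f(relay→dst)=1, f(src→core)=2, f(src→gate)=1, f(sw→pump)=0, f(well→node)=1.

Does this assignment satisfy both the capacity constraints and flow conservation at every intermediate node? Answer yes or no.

Every edge has 0 ≤ f(e) ≤ cap(e).
At each intermediate node, inflow equals outflow.

Yes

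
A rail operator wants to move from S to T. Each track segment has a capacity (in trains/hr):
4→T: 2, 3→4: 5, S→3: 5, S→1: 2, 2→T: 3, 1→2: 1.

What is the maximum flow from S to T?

3

Augment S→3→4→T: bottleneck 2. Total 2.
Augment S→1→2→T: bottleneck 1. Total 3.
No augmenting path remains in the residual graph.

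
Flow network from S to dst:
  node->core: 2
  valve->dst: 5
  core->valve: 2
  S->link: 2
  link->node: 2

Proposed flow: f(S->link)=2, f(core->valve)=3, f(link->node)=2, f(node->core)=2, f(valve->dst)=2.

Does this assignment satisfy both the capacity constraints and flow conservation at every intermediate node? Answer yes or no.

No

Capacity violated on core->valve: flow 3 > capacity 2.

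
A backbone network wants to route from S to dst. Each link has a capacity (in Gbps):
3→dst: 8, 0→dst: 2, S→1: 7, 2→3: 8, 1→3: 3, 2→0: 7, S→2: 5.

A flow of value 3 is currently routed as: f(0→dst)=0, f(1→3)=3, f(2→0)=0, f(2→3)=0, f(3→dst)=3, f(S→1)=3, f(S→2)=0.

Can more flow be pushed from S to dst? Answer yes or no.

Yes

Residual path S→2→3→dst has bottleneck 5 > 0.
Pushing 5 along it raises the flow to 8, so the given flow is not maximum.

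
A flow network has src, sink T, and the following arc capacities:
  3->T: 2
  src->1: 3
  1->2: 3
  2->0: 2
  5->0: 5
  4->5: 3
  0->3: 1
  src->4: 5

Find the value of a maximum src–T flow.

1

Augment src->4->5->0->3->T: bottleneck 1. Total 1.
No augmenting path remains in the residual graph.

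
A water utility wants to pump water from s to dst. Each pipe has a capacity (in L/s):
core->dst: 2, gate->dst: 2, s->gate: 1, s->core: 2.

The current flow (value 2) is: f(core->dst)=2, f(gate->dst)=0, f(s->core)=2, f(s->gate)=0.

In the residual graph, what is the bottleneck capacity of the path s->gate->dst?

Residual capacities along the path: s->gate: 1, gate->dst: 2.
Minimum is 1.

1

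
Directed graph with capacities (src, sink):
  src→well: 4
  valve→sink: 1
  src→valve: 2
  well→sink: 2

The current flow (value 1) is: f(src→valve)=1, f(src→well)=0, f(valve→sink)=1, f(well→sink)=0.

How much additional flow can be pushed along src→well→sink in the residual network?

Residual capacities along the path: src→well: 4, well→sink: 2.
Minimum is 2.

2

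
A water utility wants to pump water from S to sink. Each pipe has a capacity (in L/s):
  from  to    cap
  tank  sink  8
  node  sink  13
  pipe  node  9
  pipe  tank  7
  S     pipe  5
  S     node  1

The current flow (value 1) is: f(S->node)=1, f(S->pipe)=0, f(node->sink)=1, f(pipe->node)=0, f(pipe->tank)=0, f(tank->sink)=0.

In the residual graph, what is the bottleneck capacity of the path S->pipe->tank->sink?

5

Residual capacities along the path: S->pipe: 5, pipe->tank: 7, tank->sink: 8.
Minimum is 5.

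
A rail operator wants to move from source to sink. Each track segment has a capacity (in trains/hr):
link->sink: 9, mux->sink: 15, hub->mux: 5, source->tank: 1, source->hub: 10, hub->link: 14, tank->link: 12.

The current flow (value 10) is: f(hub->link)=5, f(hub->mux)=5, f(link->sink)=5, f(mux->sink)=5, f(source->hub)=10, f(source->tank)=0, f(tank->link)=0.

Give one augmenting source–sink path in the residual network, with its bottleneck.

source->tank->link->sink, bottleneck 1

Residual along source->tank->link->sink: source->tank: 1, tank->link: 12, link->sink: 4.
Bottleneck = min = 1.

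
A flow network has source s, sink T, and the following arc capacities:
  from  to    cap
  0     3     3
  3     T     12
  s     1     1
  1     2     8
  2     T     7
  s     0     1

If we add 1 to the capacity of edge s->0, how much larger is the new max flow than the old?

Original max flow = 2.
After raising cap(s->0), augmenting paths through that edge carry 1 more unit.
New max flow = 3. Increase = 1.

1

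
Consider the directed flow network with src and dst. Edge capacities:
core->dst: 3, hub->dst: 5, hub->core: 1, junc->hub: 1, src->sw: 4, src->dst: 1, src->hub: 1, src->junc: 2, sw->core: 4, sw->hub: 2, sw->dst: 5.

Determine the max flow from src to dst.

7

Augment src->dst: bottleneck 1. Total 1.
Augment src->sw->dst: bottleneck 4. Total 5.
Augment src->hub->dst: bottleneck 1. Total 6.
Augment src->junc->hub->dst: bottleneck 1. Total 7.
No augmenting path remains in the residual graph.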